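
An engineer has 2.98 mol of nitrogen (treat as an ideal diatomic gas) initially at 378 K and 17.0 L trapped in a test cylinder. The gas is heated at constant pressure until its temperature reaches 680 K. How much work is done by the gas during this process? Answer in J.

P₁ = nRT₁/V₁ = 2.98×8.314×378/17.0 = 551 kPa.
Isobaric: P stays 551 kPa; V/T = const ⇒ T₂ = 680 K, V₂ = 30.6 L.
W = PΔV = 551×(30.6−17.0) kPa·L = 7480 J.

7480 J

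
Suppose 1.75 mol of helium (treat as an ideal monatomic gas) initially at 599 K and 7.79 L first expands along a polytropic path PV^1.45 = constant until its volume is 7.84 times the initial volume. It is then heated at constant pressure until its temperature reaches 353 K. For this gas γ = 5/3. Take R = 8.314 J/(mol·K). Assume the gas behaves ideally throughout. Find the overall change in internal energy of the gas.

-5370 J

P₁ = nRT₁/V₁ = 1.75×8.314×599/7.79 = 1120 kPa.
Step 1 — Polytropic n=1.45: T₂ = T₁(V₁/V₂)^(n−1) = 599×(0.128)^0.45 = 237 K; P₂ = P₁(V₁/V₂)^n = 56.5 kPa.
W = (P₁V₁−P₂V₂)/(n−1) = (1120×7.79−56.5×61.1)/0.45 = 11700 J.
ΔU = nCvΔT = 1.75×12.5×(237−599) = -7900 J.
Q = ΔU + W = 3800 J.
State after step 1: P = 56.5 kPa, V = 61.1 L, T = 237 K.
Step 2 — Isobaric: P stays 56.5 kPa; V/T = const ⇒ T₂ = 353 K, V₂ = 90.9 L.
W = PΔV = 56.5×(90.9−61.1) kPa·L = 1690 J.
ΔU = nCvΔT = 1.75×12.5×(353−237) = 2530 J.
Q = ΔU + W = nCpΔT = 4210 J.
Net over both steps: W = 13400 J, Q = 8020 J, ΔU = -5370 J.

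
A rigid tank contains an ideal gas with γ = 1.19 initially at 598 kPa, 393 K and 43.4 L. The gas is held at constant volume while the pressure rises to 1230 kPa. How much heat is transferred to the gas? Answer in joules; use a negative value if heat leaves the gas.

n = P₁V₁/(RT₁) = 598×43.4/(8.314×393) = 7.94 mol.
Isochoric: V stays 43.4 L; P/T = const ⇒ T₂ = 808 K, P₂ = 1230 kPa.
W = 0 (no volume change).
ΔU = nCvΔT = 7.94×43.8×(808−393) = 144000 J.
Q = ΔU = 144000 J.

144000 J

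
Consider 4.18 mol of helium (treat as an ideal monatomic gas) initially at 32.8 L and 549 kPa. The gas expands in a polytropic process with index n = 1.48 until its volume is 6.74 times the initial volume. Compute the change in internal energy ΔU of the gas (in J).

-16200 J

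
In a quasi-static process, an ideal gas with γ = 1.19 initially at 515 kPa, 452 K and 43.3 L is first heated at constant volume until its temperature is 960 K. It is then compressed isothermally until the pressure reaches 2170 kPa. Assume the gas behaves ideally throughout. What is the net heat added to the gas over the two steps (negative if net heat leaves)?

99500 J

n = P₁V₁/(RT₁) = 515×43.3/(8.314×452) = 5.93 mol.
Step 1 — Isochoric: V stays 43.3 L; P/T = const ⇒ T₂ = 960 K, P₂ = 1090 kPa.
W = 0 (no volume change).
ΔU = nCvΔT = 5.93×43.8×(960−452) = 132000 J.
Q = ΔU = 132000 J.
State after step 1: P = 1090 kPa, V = 43.3 L, T = 960 K.
Step 2 — Isothermal: T stays 960 K; PV = const ⇒ V₂ = 21.8 L, P₂ = 2170 kPa.
ΔU = 0 (ideal gas, T constant).
W = nRT ln(V₂/V₁) = 5.93×8.314×960×ln(0.504) = -32400 J.
Q = ΔU + W = -32400 J.
Net over both steps: W = -32400 J, Q = 99500 J, ΔU = 132000 J.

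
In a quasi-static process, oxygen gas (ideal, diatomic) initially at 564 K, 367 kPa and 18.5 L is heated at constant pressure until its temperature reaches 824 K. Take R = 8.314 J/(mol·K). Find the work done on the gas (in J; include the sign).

-3130 J

n = P₁V₁/(RT₁) = 367×18.5/(8.314×564) = 1.45 mol.
Isobaric: P stays 367 kPa; V/T = const ⇒ T₂ = 824 K, V₂ = 27.0 L.
W = PΔV = 367×(27.0−18.5) kPa·L = 3130 J.
Work done on the gas = −W_by = -3130 J.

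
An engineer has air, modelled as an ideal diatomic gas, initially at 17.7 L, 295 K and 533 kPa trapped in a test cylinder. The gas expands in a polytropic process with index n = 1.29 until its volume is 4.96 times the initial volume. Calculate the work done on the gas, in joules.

n = P₁V₁/(RT₁) = 533×17.7/(8.314×295) = 3.85 mol.
Polytropic n=1.29: T₂ = T₁(V₁/V₂)^(n−1) = 295×(0.202)^0.29 = 185 K; P₂ = P₁(V₁/V₂)^n = 67.5 kPa.
W = (P₁V₁−P₂V₂)/(n−1) = (533×17.7−67.5×87.8)/0.29 = 12100 J.
Work done on the gas = −W_by = -12100 J.

-12100 J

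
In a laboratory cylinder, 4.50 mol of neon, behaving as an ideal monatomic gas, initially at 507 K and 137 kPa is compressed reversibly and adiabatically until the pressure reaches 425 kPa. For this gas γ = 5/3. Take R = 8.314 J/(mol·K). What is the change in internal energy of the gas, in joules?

16300 J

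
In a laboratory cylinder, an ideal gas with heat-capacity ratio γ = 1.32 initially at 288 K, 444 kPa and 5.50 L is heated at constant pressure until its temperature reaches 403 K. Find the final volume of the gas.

Isobaric: P stays 444 kPa; V/T = const ⇒ T₂ = 403 K, V₂ = 7.70 L.

7.70 L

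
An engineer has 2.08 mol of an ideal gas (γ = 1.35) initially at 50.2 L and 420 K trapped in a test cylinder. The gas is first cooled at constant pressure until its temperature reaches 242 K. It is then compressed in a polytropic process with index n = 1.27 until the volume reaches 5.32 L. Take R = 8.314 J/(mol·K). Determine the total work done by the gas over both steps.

P₁ = nRT₁/V₁ = 2.08×8.314×420/50.2 = 145 kPa.
Step 1 — Isobaric: P stays 145 kPa; V/T = const ⇒ T₂ = 242 K, V₂ = 28.9 L.
W = PΔV = 145×(28.9−50.2) kPa·L = -3080 J.
ΔU = nCvΔT = 2.08×23.8×(242−420) = -8790 J.
Q = ΔU + W = nCpΔT = -11900 J.
State after step 1: P = 145 kPa, V = 28.9 L, T = 242 K.
Step 2 — Polytropic n=1.27: T₂ = T₁(V₁/V₂)^(n−1) = 242×(5.44)^0.27 = 382 K; P₂ = P₁(V₁/V₂)^n = 1240 kPa.
W = (P₁V₁−P₂V₂)/(n−1) = (145×28.9−1240×5.32)/0.27 = -8980 J.
ΔU = nCvΔT = 2.08×23.8×(382−242) = 6930 J.
Q = ΔU + W = -2050 J.
Net over both steps: W = -12100 J, Q = -13900 J, ΔU = -1860 J.

-12100 J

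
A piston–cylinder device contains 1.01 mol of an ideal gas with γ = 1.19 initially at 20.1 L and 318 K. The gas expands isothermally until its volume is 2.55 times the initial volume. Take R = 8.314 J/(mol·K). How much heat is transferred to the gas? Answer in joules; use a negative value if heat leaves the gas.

2500 J

P₁ = nRT₁/V₁ = 1.01×8.314×318/20.1 = 133 kPa.
Isothermal: T stays 318 K; PV = const ⇒ V₂ = 51.3 L, P₂ = 52.1 kPa.
ΔU = 0 (ideal gas, T constant).
W = nRT ln(V₂/V₁) = 1.01×8.314×318×ln(2.55) = 2500 J.
Q = ΔU + W = 2500 J.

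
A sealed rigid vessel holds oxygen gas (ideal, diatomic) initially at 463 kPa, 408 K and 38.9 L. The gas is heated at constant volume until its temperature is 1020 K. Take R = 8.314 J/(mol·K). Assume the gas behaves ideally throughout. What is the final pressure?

1160 kPa

Isochoric: V stays 38.9 L; P/T = const ⇒ T₂ = 1020 K, P₂ = 1160 kPa.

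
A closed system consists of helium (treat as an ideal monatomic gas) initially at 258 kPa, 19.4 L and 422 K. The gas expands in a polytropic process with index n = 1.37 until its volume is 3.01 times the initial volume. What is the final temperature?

281 K

Polytropic n=1.37: T₂ = T₁(V₁/V₂)^(n−1) = 422×(0.332)^0.37 = 281 K; P₂ = P₁(V₁/V₂)^n = 57.0 kPa.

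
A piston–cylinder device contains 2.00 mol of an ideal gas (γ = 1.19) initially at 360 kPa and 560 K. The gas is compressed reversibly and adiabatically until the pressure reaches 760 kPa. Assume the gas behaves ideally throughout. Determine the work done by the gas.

-6210 J

V₁ = nRT₁/P₁ = 2.00×8.314×560/360 = 25.9 L.
Adiabatic: T₂/T₁ = (P₂/P₁)^((γ−1)/γ) ⇒ T₂ = 560×(2.11)^0.160 = 631 K; V₂ = 13.8 L.
ΔU = nCvΔT = 2.00×43.8×(631−560) = 6210 J.
Q = 0 for an adiabatic process, so W = −ΔU = -6210 J.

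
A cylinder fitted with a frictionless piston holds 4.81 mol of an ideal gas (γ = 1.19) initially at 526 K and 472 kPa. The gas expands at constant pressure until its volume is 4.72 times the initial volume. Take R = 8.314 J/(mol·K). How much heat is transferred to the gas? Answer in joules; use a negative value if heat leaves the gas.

490000 J

V₁ = nRT₁/P₁ = 4.81×8.314×526/472 = 44.6 L.
Isobaric: P stays 472 kPa; V/T = const ⇒ T₂ = 2480 K, V₂ = 210 L.
W = PΔV = 472×(210−44.6) kPa·L = 78200 J.
ΔU = nCvΔT = 4.81×43.8×(2480−526) = 412000 J.
Q = ΔU + W = nCpΔT = 490000 J.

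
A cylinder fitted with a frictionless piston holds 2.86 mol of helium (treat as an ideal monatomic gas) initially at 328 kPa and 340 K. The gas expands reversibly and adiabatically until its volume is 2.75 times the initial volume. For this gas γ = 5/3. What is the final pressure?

V₁ = nRT₁/P₁ = 2.86×8.314×340/328 = 24.6 L.
Adiabatic: TV^(γ−1) = const ⇒ T₂ = 340×(0.364)^0.667 = 173 K; PV^γ = const ⇒ P₂ = 60.8 kPa.

60.8 kPa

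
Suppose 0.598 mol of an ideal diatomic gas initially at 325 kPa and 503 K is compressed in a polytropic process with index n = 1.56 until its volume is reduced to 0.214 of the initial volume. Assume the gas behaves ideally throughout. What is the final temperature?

V₁ = nRT₁/P₁ = 0.598×8.314×503/325 = 7.69 L.
Polytropic n=1.56: T₂ = T₁(V₁/V₂)^(n−1) = 503×(4.67)^0.56 = 1190 K; P₂ = P₁(V₁/V₂)^n = 3600 kPa.

1190 K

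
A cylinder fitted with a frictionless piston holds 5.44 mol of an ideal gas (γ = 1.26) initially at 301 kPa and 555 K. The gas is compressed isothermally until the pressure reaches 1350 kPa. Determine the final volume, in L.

V₁ = nRT₁/P₁ = 5.44×8.314×555/301 = 83.4 L.
Isothermal: T stays 555 K; PV = const ⇒ V₂ = 18.6 L, P₂ = 1350 kPa.

18.6 L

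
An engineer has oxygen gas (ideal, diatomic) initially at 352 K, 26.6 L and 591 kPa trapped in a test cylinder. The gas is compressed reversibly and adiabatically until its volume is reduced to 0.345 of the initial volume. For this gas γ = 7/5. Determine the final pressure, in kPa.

2620 kPa

Adiabatic: TV^(γ−1) = const ⇒ T₂ = 352×(2.90)^0.400 = 539 K; PV^γ = const ⇒ P₂ = 2620 kPa.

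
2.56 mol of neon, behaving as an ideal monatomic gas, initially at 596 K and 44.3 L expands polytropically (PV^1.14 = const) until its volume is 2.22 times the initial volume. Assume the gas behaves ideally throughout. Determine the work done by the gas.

P₁ = nRT₁/V₁ = 2.56×8.314×596/44.3 = 286 kPa.
Polytropic n=1.14: T₂ = T₁(V₁/V₂)^(n−1) = 596×(0.450)^0.14 = 533 K; P₂ = P₁(V₁/V₂)^n = 115 kPa.
W = (P₁V₁−P₂V₂)/(n−1) = (286×44.3−115×98.3)/0.14 = 9570 J.

9570 J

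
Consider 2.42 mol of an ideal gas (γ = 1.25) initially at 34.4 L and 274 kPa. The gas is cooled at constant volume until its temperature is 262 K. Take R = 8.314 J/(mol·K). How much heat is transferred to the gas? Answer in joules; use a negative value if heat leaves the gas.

T₁ = P₁V₁/(nR) = 274×34.4/(2.42×8.314) = 468 K.
Isochoric: V stays 34.4 L; P/T = const ⇒ T₂ = 262 K, P₂ = 153 kPa.
W = 0 (no volume change).
ΔU = nCvΔT = 2.42×33.3×(262−468) = -16600 J.
Q = ΔU = -16600 J.

-16600 J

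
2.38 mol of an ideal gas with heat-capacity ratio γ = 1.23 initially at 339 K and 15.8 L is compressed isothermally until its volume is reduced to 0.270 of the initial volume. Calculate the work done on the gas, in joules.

8780 J

P₁ = nRT₁/V₁ = 2.38×8.314×339/15.8 = 425 kPa.
Isothermal: T stays 339 K; PV = const ⇒ V₂ = 4.27 L, P₂ = 1570 kPa.
W = nRT ln(V₂/V₁) = 2.38×8.314×339×ln(0.270) = -8780 J.
Work done on the gas = −W_by = 8780 J.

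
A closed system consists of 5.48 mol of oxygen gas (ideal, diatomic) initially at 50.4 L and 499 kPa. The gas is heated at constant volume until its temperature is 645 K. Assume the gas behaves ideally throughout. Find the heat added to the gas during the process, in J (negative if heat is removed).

10600 J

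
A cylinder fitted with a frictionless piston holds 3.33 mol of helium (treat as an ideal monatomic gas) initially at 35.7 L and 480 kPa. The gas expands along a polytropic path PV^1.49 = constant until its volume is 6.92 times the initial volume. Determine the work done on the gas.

T₁ = P₁V₁/(nR) = 480×35.7/(3.33×8.314) = 619 K.
Polytropic n=1.49: T₂ = T₁(V₁/V₂)^(n−1) = 619×(0.145)^0.49 = 240 K; P₂ = P₁(V₁/V₂)^n = 26.9 kPa.
W = (P₁V₁−P₂V₂)/(n−1) = (480×35.7−26.9×247)/0.49 = 21400 J.
Work done on the gas = −W_by = -21400 J.

-21400 J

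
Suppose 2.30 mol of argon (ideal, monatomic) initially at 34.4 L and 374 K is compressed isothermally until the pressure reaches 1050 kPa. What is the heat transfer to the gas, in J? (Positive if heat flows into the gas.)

-11600 J

P₁ = nRT₁/V₁ = 2.30×8.314×374/34.4 = 208 kPa.
Isothermal: T stays 374 K; PV = const ⇒ V₂ = 6.81 L, P₂ = 1050 kPa.
ΔU = 0 (ideal gas, T constant).
W = nRT ln(V₂/V₁) = 2.30×8.314×374×ln(0.198) = -11600 J.
Q = ΔU + W = -11600 J.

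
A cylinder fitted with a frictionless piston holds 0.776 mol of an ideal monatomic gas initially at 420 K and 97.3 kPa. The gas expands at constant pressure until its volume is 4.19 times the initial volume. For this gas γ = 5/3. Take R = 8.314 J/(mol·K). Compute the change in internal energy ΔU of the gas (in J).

13000 J

V₁ = nRT₁/P₁ = 0.776×8.314×420/97.3 = 27.8 L.
Isobaric: P stays 97.3 kPa; V/T = const ⇒ T₂ = 1760 K, V₂ = 117 L.
For an ideal gas ΔU = nCvΔT with Cv = (3/2)R = 12.5 J/(mol·K).
ΔU = 0.776×12.5×(1760−420) = 13000 J.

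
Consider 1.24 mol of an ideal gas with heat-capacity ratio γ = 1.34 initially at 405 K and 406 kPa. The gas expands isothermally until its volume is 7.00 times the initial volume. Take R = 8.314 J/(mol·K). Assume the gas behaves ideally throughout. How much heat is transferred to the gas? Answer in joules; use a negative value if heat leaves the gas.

V₁ = nRT₁/P₁ = 1.24×8.314×405/406 = 10.3 L.
Isothermal: T stays 405 K; PV = const ⇒ V₂ = 72.0 L, P₂ = 58.0 kPa.
ΔU = 0 (ideal gas, T constant).
W = nRT ln(V₂/V₁) = 1.24×8.314×405×ln(7.00) = 8120 J.
Q = ΔU + W = 8120 J.

8120 J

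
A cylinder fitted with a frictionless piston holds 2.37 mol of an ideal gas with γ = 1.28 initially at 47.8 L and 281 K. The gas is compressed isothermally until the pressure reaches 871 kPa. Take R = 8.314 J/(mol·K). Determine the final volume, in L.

6.36 L

P₁ = nRT₁/V₁ = 2.37×8.314×281/47.8 = 116 kPa.
Isothermal: T stays 281 K; PV = const ⇒ V₂ = 6.36 L, P₂ = 871 kPa.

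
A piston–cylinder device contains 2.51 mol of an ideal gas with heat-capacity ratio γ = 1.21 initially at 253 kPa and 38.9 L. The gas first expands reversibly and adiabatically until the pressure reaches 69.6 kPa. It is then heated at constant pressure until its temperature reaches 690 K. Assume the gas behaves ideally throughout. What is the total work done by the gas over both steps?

T₁ = P₁V₁/(nR) = 253×38.9/(2.51×8.314) = 472 K.
Step 1 — Adiabatic: T₂/T₁ = (P₂/P₁)^((γ−1)/γ) ⇒ T₂ = 472×(0.275)^0.174 = 377 K; V₂ = 113 L.
ΔU = nCvΔT = 2.51×39.6×(377−472) = -9400 J.
Q = 0 for an adiabatic process, so W = −ΔU = 9400 J.
State after step 1: P = 69.6 kPa, V = 113 L, T = 377 K.
Step 2 — Isobaric: P stays 69.6 kPa; V/T = const ⇒ T₂ = 690 K, V₂ = 207 L.
W = PΔV = 69.6×(207−113) kPa·L = 6530 J.
ΔU = nCvΔT = 2.51×39.6×(690−377) = 31100 J.
Q = ΔU + W = nCpΔT = 37600 J.
Net over both steps: W = 15900 J, Q = 37600 J, ΔU = 21700 J.

15900 J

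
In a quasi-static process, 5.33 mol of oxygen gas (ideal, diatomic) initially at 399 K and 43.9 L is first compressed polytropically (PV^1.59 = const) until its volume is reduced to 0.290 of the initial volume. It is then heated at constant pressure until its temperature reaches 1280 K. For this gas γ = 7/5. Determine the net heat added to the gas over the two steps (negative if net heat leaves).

P₁ = nRT₁/V₁ = 5.33×8.314×399/43.9 = 403 kPa.
Step 1 — Polytropic n=1.59: T₂ = T₁(V₁/V₂)^(n−1) = 399×(3.45)^0.59 = 828 K; P₂ = P₁(V₁/V₂)^n = 2880 kPa.
W = (P₁V₁−P₂V₂)/(n−1) = (403×43.9−2880×12.7)/0.59 = -32200 J.
ΔU = nCvΔT = 5.33×20.8×(828−399) = 47600 J.
Q = ΔU + W = 15300 J.
State after step 1: P = 2880 kPa, V = 12.7 L, T = 828 K.
Step 2 — Isobaric: P stays 2880 kPa; V/T = const ⇒ T₂ = 1280 K, V₂ = 19.7 L.
W = PΔV = 2880×(19.7−12.7) kPa·L = 20000 J.
ΔU = nCvΔT = 5.33×20.8×(1280−828) = 50000 J.
Q = ΔU + W = nCpΔT = 70100 J.
Net over both steps: W = -12200 J, Q = 85400 J, ΔU = 97600 J.

85400 J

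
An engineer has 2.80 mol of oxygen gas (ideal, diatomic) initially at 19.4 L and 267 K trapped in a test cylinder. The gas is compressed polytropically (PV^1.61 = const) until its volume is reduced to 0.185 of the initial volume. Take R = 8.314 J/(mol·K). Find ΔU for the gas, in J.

28000 J

P₁ = nRT₁/V₁ = 2.80×8.314×267/19.4 = 320 kPa.
Polytropic n=1.61: T₂ = T₁(V₁/V₂)^(n−1) = 267×(5.41)^0.61 = 747 K; P₂ = P₁(V₁/V₂)^n = 4850 kPa.
For an ideal gas ΔU = nCvΔT with Cv = (5/2)R = 20.8 J/(mol·K).
ΔU = 2.80×20.8×(747−267) = 28000 J.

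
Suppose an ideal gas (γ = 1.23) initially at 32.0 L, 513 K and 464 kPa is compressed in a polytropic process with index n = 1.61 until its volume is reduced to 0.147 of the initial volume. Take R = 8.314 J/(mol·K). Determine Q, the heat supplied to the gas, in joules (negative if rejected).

89300 J

n = P₁V₁/(RT₁) = 464×32.0/(8.314×513) = 3.48 mol.
Polytropic n=1.61: T₂ = T₁(V₁/V₂)^(n−1) = 513×(6.80)^0.61 = 1650 K; P₂ = P₁(V₁/V₂)^n = 10200 kPa.
W = (P₁V₁−P₂V₂)/(n−1) = (464×32.0−10200×4.70)/0.61 = -54100 J.
ΔU = nCvΔT = 3.48×36.1×(1650−513) = 143000 J.
Q = ΔU + W = 89300 J.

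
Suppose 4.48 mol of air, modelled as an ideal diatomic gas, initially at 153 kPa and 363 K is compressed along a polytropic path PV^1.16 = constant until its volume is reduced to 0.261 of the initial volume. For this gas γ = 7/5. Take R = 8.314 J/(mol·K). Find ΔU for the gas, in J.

8100 J

V₁ = nRT₁/P₁ = 4.48×8.314×363/153 = 88.4 L.
Polytropic n=1.16: T₂ = T₁(V₁/V₂)^(n−1) = 363×(3.83)^0.16 = 450 K; P₂ = P₁(V₁/V₂)^n = 727 kPa.
For an ideal gas ΔU = nCvΔT with Cv = (5/2)R = 20.8 J/(mol·K).
ΔU = 4.48×20.8×(450−363) = 8100 J.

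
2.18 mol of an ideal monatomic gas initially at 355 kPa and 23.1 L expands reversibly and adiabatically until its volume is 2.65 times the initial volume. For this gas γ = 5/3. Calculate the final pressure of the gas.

70.0 kPa

T₁ = P₁V₁/(nR) = 355×23.1/(2.18×8.314) = 452 K.
Adiabatic: TV^(γ−1) = const ⇒ T₂ = 452×(0.377)^0.667 = 236 K; PV^γ = const ⇒ P₂ = 70.0 kPa.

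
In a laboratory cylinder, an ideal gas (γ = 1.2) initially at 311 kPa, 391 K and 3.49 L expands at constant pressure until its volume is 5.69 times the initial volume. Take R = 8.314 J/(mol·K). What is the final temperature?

2220 K

Isobaric: P stays 311 kPa; V/T = const ⇒ T₂ = 2220 K, V₂ = 19.9 L.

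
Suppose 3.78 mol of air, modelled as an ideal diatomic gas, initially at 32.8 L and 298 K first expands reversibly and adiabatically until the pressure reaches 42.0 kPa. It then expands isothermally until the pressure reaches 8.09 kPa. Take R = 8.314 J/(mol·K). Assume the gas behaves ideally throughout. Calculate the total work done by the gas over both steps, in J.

P₁ = nRT₁/V₁ = 3.78×8.314×298/32.8 = 286 kPa.
Step 1 — Adiabatic: T₂/T₁ = (P₂/P₁)^((γ−1)/γ) ⇒ T₂ = 298×(0.147)^0.286 = 172 K; V₂ = 129 L.
ΔU = nCvΔT = 3.78×20.8×(172−298) = -9870 J.
Q = 0 for an adiabatic process, so W = −ΔU = 9870 J.
State after step 1: P = 42.0 kPa, V = 129 L, T = 172 K.
Step 2 — Isothermal: T stays 172 K; PV = const ⇒ V₂ = 669 L, P₂ = 8.09 kPa.
ΔU = 0 (ideal gas, T constant).
W = nRT ln(V₂/V₁) = 3.78×8.314×172×ln(5.19) = 8920 J.
Q = ΔU + W = 8920 J.
Net over both steps: W = 18800 J, Q = 8920 J, ΔU = -9870 J.

18800 J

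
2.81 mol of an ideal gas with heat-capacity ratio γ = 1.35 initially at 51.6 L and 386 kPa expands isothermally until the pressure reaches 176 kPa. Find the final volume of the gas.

113 L

T₁ = P₁V₁/(nR) = 386×51.6/(2.81×8.314) = 853 K.
Isothermal: T stays 853 K; PV = const ⇒ V₂ = 113 L, P₂ = 176 kPa.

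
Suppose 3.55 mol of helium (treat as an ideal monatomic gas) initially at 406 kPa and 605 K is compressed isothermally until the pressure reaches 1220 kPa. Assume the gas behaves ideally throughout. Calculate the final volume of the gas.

14.6 L

V₁ = nRT₁/P₁ = 3.55×8.314×605/406 = 44.0 L.
Isothermal: T stays 605 K; PV = const ⇒ V₂ = 14.6 L, P₂ = 1220 kPa.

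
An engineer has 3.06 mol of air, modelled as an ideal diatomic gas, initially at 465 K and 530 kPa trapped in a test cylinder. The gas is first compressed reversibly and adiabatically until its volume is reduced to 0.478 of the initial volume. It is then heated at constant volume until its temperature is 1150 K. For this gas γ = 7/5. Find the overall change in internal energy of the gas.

43600 J

V₁ = nRT₁/P₁ = 3.06×8.314×465/530 = 22.3 L.
Step 1 — Adiabatic: TV^(γ−1) = const ⇒ T₂ = 465×(2.09)^0.400 = 625 K; PV^γ = const ⇒ P₂ = 1490 kPa.
ΔU = nCvΔT = 3.06×20.8×(625−465) = 10200 J.
Q = 0 for an adiabatic process, so W = −ΔU = -10200 J.
State after step 1: P = 1490 kPa, V = 10.7 L, T = 625 K.
Step 2 — Isochoric: V stays 10.7 L; P/T = const ⇒ T₂ = 1150 K, P₂ = 2740 kPa.
W = 0 (no volume change).
ΔU = nCvΔT = 3.06×20.8×(1150−625) = 33400 J.
Q = ΔU = 33400 J.
Net over both steps: W = -10200 J, Q = 33400 J, ΔU = 43600 J.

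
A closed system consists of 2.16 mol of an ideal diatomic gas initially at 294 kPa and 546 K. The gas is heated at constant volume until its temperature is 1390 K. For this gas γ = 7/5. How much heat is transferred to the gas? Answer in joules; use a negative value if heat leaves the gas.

37900 J

V₁ = nRT₁/P₁ = 2.16×8.314×546/294 = 33.4 L.
Isochoric: V stays 33.4 L; P/T = const ⇒ T₂ = 1390 K, P₂ = 748 kPa.
W = 0 (no volume change).
ΔU = nCvΔT = 2.16×20.8×(1390−546) = 37900 J.
Q = ΔU = 37900 J.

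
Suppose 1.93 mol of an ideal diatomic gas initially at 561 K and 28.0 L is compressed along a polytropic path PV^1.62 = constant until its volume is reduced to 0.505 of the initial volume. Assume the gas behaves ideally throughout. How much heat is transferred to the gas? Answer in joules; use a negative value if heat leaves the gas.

4210 J

P₁ = nRT₁/V₁ = 1.93×8.314×561/28.0 = 321 kPa.
Polytropic n=1.62: T₂ = T₁(V₁/V₂)^(n−1) = 561×(1.98)^0.62 = 857 K; P₂ = P₁(V₁/V₂)^n = 972 kPa.
W = (P₁V₁−P₂V₂)/(n−1) = (321×28.0−972×14.1)/0.62 = -7660 J.
ΔU = nCvΔT = 1.93×20.8×(857−561) = 11900 J.
Q = ΔU + W = 4210 J.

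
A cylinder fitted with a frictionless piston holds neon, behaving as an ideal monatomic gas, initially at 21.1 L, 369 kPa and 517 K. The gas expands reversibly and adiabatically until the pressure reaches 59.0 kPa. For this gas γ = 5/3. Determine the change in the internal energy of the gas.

-6070 J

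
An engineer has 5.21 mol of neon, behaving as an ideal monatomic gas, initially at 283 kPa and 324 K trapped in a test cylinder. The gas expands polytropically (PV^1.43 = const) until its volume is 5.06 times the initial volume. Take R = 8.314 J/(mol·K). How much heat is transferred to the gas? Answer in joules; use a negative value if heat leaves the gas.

5820 J

V₁ = nRT₁/P₁ = 5.21×8.314×324/283 = 49.6 L.
Polytropic n=1.43: T₂ = T₁(V₁/V₂)^(n−1) = 324×(0.198)^0.43 = 161 K; P₂ = P₁(V₁/V₂)^n = 27.9 kPa.
W = (P₁V₁−P₂V₂)/(n−1) = (283×49.6−27.9×251)/0.43 = 16400 J.
ΔU = nCvΔT = 5.21×12.5×(161−324) = -10600 J.
Q = ΔU + W = 5820 J.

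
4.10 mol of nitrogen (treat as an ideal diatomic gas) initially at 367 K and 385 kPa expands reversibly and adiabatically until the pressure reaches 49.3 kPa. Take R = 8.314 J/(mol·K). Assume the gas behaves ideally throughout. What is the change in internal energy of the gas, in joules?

V₁ = nRT₁/P₁ = 4.10×8.314×367/385 = 32.5 L.
Adiabatic: T₂/T₁ = (P₂/P₁)^((γ−1)/γ) ⇒ T₂ = 367×(0.128)^0.286 = 204 K; V₂ = 141 L.
For an ideal gas ΔU = nCvΔT with Cv = (5/2)R = 20.8 J/(mol·K).
ΔU = 4.10×20.8×(204−367) = -13900 J.

-13900 J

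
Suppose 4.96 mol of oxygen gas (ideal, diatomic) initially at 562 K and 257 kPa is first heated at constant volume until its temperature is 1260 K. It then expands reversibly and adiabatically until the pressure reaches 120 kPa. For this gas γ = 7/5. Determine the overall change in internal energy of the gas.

V₁ = nRT₁/P₁ = 4.96×8.314×562/257 = 90.2 L.
Step 1 — Isochoric: V stays 90.2 L; P/T = const ⇒ T₂ = 1260 K, P₂ = 576 kPa.
W = 0 (no volume change).
ΔU = nCvΔT = 4.96×20.8×(1260−562) = 72000 J.
Q = ΔU = 72000 J.
State after step 1: P = 576 kPa, V = 90.2 L, T = 1260 K.
Step 2 — Adiabatic: T₂/T₁ = (P₂/P₁)^((γ−1)/γ) ⇒ T₂ = 1260×(0.208)^0.286 = 805 K; V₂ = 277 L.
ΔU = nCvΔT = 4.96×20.8×(805−1260) = -46900 J.
Q = 0 for an adiabatic process, so W = −ΔU = 46900 J.
Net over both steps: W = 46900 J, Q = 72000 J, ΔU = 25000 J.

25000 J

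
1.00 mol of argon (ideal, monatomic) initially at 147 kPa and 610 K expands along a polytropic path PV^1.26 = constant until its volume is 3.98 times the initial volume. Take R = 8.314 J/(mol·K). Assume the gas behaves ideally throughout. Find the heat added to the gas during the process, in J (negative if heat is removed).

3590 J

V₁ = nRT₁/P₁ = 1.00×8.314×610/147 = 34.5 L.
Polytropic n=1.26: T₂ = T₁(V₁/V₂)^(n−1) = 610×(0.251)^0.26 = 426 K; P₂ = P₁(V₁/V₂)^n = 25.8 kPa.
W = (P₁V₁−P₂V₂)/(n−1) = (147×34.5−25.8×137)/0.26 = 5890 J.
ΔU = nCvΔT = 1.00×12.5×(426−610) = -2300 J.
Q = ΔU + W = 3590 J.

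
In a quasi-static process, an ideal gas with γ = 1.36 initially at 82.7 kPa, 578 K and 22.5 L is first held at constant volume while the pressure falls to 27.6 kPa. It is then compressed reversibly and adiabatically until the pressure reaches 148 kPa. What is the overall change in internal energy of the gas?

n = P₁V₁/(RT₁) = 82.7×22.5/(8.314×578) = 0.387 mol.
Step 1 — Isochoric: V stays 22.5 L; P/T = const ⇒ T₂ = 193 K, P₂ = 27.6 kPa.
W = 0 (no volume change).
ΔU = nCvΔT = 0.387×23.1×(193−578) = -3440 J.
Q = ΔU = -3440 J.
State after step 1: P = 27.6 kPa, V = 22.5 L, T = 193 K.
Step 2 — Adiabatic: T₂/T₁ = (P₂/P₁)^((γ−1)/γ) ⇒ T₂ = 193×(5.36)^0.265 = 301 K; V₂ = 6.54 L.
ΔU = nCvΔT = 0.387×23.1×(301−193) = 966 J.
Q = 0 for an adiabatic process, so W = −ΔU = -966 J.
Net over both steps: W = -966 J, Q = -3440 J, ΔU = -2480 J.

-2480 J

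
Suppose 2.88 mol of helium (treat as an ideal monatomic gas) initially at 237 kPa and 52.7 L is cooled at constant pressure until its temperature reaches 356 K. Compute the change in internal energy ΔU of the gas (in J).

T₁ = P₁V₁/(nR) = 237×52.7/(2.88×8.314) = 522 K.
Isobaric: P stays 237 kPa; V/T = const ⇒ T₂ = 356 K, V₂ = 36.0 L.
For an ideal gas ΔU = nCvΔT with Cv = (3/2)R = 12.5 J/(mol·K).
ΔU = 2.88×12.5×(356−522) = -5950 J.

-5950 J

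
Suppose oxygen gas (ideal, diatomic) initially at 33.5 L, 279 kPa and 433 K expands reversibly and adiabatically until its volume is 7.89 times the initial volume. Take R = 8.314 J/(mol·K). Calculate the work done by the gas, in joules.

13100 J

n = P₁V₁/(RT₁) = 279×33.5/(8.314×433) = 2.60 mol.
Adiabatic: TV^(γ−1) = const ⇒ T₂ = 433×(0.127)^0.400 = 190 K; PV^γ = const ⇒ P₂ = 15.5 kPa.
ΔU = nCvΔT = 2.60×20.8×(190−433) = -13100 J.
Q = 0 for an adiabatic process, so W = −ΔU = 13100 J.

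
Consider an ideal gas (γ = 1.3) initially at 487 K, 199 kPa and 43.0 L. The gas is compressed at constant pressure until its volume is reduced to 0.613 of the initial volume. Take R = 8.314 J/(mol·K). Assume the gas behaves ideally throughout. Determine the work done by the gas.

n = P₁V₁/(RT₁) = 199×43.0/(8.314×487) = 2.11 mol.
Isobaric: P stays 199 kPa; V/T = const ⇒ T₂ = 299 K, V₂ = 26.4 L.
W = PΔV = 199×(26.4−43.0) kPa·L = -3310 J.

-3310 J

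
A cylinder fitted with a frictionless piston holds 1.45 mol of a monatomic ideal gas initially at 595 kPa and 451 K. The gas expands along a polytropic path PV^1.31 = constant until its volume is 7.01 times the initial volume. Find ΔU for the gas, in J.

-3700 J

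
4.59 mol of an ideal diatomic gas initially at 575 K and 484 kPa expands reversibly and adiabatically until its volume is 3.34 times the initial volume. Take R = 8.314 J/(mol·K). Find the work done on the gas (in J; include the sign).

-21000 J

V₁ = nRT₁/P₁ = 4.59×8.314×575/484 = 45.3 L.
Adiabatic: TV^(γ−1) = const ⇒ T₂ = 575×(0.299)^0.400 = 355 K; PV^γ = const ⇒ P₂ = 89.5 kPa.
ΔU = nCvΔT = 4.59×20.8×(355−575) = -21000 J.
Q = 0 for an adiabatic process, so W = −ΔU = 21000 J.
Work done on the gas = −W_by = -21000 J.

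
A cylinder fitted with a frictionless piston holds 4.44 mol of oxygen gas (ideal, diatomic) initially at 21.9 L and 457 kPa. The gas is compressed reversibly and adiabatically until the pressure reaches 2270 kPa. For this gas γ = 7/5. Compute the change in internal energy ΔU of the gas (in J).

T₁ = P₁V₁/(nR) = 457×21.9/(4.44×8.314) = 271 K.
Adiabatic: T₂/T₁ = (P₂/P₁)^((γ−1)/γ) ⇒ T₂ = 271×(4.97)^0.286 = 429 K; V₂ = 6.97 L.
For an ideal gas ΔU = nCvΔT with Cv = (5/2)R = 20.8 J/(mol·K).
ΔU = 4.44×20.8×(429−271) = 14500 J.

14500 J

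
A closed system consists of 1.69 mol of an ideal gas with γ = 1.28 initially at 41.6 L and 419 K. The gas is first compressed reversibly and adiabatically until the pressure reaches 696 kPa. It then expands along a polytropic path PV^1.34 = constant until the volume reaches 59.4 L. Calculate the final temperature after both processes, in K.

345 K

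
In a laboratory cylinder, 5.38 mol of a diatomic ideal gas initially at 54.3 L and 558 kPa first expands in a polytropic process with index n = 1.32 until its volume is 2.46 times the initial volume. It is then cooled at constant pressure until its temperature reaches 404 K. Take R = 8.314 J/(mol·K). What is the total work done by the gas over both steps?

19100 J

T₁ = P₁V₁/(nR) = 558×54.3/(5.38×8.314) = 677 K.
Step 1 — Polytropic n=1.32: T₂ = T₁(V₁/V₂)^(n−1) = 677×(0.407)^0.32 = 508 K; P₂ = P₁(V₁/V₂)^n = 170 kPa.
W = (P₁V₁−P₂V₂)/(n−1) = (558×54.3−170×134)/0.32 = 23700 J.
ΔU = nCvΔT = 5.38×20.8×(508−677) = -19000 J.
Q = ΔU + W = 4740 J.
State after step 1: P = 170 kPa, V = 134 L, T = 508 K.
Step 2 — Isobaric: P stays 170 kPa; V/T = const ⇒ T₂ = 404 K, V₂ = 106 L.
W = PΔV = 170×(106−134) kPa·L = -4650 J.
ΔU = nCvΔT = 5.38×20.8×(404−508) = -11600 J.
Q = ΔU + W = nCpΔT = -16300 J.
Net over both steps: W = 19100 J, Q = -11500 J, ΔU = -30600 J.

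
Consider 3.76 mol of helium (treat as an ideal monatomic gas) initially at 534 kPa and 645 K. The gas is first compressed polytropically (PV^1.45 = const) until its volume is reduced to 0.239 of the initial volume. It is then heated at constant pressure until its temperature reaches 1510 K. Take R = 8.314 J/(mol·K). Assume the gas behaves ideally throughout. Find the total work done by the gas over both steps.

V₁ = nRT₁/P₁ = 3.76×8.314×645/534 = 37.8 L.
Step 1 — Polytropic n=1.45: T₂ = T₁(V₁/V₂)^(n−1) = 645×(4.18)^0.45 = 1230 K; P₂ = P₁(V₁/V₂)^n = 4250 kPa.
W = (P₁V₁−P₂V₂)/(n−1) = (534×37.8−4250×9.02)/0.45 = -40500 J.
ΔU = nCvΔT = 3.76×12.5×(1230−645) = 27300 J.
Q = ΔU + W = -13200 J.
State after step 1: P = 4250 kPa, V = 9.02 L, T = 1230 K.
Step 2 — Isobaric: P stays 4250 kPa; V/T = const ⇒ T₂ = 1510 K, V₂ = 11.1 L.
W = PΔV = 4250×(11.1−9.02) kPa·L = 8810 J.
ΔU = nCvΔT = 3.76×12.5×(1510−1230) = 13200 J.
Q = ΔU + W = nCpΔT = 22000 J.
Net over both steps: W = -31700 J, Q = 8850 J, ΔU = 40600 J.

-31700 J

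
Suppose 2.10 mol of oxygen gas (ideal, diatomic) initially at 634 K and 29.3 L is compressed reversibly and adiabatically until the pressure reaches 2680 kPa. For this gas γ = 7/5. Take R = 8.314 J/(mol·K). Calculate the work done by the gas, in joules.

-20800 J

P₁ = nRT₁/V₁ = 2.10×8.314×634/29.3 = 378 kPa.
Adiabatic: T₂/T₁ = (P₂/P₁)^((γ−1)/γ) ⇒ T₂ = 634×(7.09)^0.286 = 1110 K; V₂ = 7.23 L.
ΔU = nCvΔT = 2.10×20.8×(1110−634) = 20800 J.
Q = 0 for an adiabatic process, so W = −ΔU = -20800 J.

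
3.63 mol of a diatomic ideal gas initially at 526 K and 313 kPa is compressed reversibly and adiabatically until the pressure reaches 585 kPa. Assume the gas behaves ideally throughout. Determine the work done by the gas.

V₁ = nRT₁/P₁ = 3.63×8.314×526/313 = 50.7 L.
Adiabatic: T₂/T₁ = (P₂/P₁)^((γ−1)/γ) ⇒ T₂ = 526×(1.87)^0.286 = 629 K; V₂ = 32.4 L.
ΔU = nCvΔT = 3.63×20.8×(629−526) = 7760 J.
Q = 0 for an adiabatic process, so W = −ΔU = -7760 J.

-7760 J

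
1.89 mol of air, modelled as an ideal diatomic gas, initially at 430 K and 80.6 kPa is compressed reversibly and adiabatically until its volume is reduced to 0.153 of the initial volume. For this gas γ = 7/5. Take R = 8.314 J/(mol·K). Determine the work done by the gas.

V₁ = nRT₁/P₁ = 1.89×8.314×430/80.6 = 83.8 L.
Adiabatic: TV^(γ−1) = const ⇒ T₂ = 430×(6.54)^0.400 = 911 K; PV^γ = const ⇒ P₂ = 1120 kPa.
ΔU = nCvΔT = 1.89×20.8×(911−430) = 18900 J.
Q = 0 for an adiabatic process, so W = −ΔU = -18900 J.

-18900 J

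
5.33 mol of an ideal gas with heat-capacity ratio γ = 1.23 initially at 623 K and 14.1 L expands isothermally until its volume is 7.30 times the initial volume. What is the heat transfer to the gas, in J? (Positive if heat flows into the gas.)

54900 J

P₁ = nRT₁/V₁ = 5.33×8.314×623/14.1 = 1960 kPa.
Isothermal: T stays 623 K; PV = const ⇒ V₂ = 103 L, P₂ = 268 kPa.
ΔU = 0 (ideal gas, T constant).
W = nRT ln(V₂/V₁) = 5.33×8.314×623×ln(7.30) = 54900 J.
Q = ΔU + W = 54900 J.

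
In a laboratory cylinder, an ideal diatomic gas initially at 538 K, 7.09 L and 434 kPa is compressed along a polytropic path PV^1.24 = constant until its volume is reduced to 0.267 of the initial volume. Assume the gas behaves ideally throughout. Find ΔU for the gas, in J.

2870 J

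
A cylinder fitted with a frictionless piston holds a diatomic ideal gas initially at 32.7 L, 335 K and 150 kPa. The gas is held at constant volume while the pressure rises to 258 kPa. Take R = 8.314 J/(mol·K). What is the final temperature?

576 K

Isochoric: V stays 32.7 L; P/T = const ⇒ T₂ = 576 K, P₂ = 258 kPa.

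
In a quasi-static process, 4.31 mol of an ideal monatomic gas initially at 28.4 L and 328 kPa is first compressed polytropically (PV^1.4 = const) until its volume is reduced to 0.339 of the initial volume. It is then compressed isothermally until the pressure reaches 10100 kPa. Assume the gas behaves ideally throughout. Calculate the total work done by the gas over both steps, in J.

T₁ = P₁V₁/(nR) = 328×28.4/(4.31×8.314) = 260 K.
Step 1 — Polytropic n=1.4: T₂ = T₁(V₁/V₂)^(n−1) = 260×(2.95)^0.40 = 401 K; P₂ = P₁(V₁/V₂)^n = 1490 kPa.
W = (P₁V₁−P₂V₂)/(n−1) = (328×28.4−1490×9.63)/0.40 = -12600 J.
ΔU = nCvΔT = 4.31×12.5×(401−260) = 7570 J.
Q = ΔU + W = -5040 J.
State after step 1: P = 1490 kPa, V = 9.63 L, T = 401 K.
Step 2 — Isothermal: T stays 401 K; PV = const ⇒ V₂ = 1.42 L, P₂ = 10100 kPa.
ΔU = 0 (ideal gas, T constant).
W = nRT ln(V₂/V₁) = 4.31×8.314×401×ln(0.148) = -27500 J.
Q = ΔU + W = -27500 J.
Net over both steps: W = -40100 J, Q = -32500 J, ΔU = 7570 J.

-40100 J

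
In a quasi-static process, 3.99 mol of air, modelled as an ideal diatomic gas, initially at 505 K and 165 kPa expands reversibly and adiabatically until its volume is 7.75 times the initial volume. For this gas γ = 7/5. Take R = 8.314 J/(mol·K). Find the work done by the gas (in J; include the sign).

23400 J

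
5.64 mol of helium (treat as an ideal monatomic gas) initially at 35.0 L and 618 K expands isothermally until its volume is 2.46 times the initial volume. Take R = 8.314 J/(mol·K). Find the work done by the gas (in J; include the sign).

P₁ = nRT₁/V₁ = 5.64×8.314×618/35.0 = 828 kPa.
Isothermal: T stays 618 K; PV = const ⇒ V₂ = 86.1 L, P₂ = 337 kPa.
W = nRT ln(V₂/V₁) = 5.64×8.314×618×ln(2.46) = 26100 J.

26100 J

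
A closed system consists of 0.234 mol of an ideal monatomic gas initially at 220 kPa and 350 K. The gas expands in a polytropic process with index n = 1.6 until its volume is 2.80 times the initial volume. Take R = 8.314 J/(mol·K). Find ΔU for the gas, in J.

V₁ = nRT₁/P₁ = 0.234×8.314×350/220 = 3.10 L.
Polytropic n=1.6: T₂ = T₁(V₁/V₂)^(n−1) = 350×(0.357)^0.60 = 189 K; P₂ = P₁(V₁/V₂)^n = 42.4 kPa.
For an ideal gas ΔU = nCvΔT with Cv = (3/2)R = 12.5 J/(mol·K).
ΔU = 0.234×12.5×(189−350) = -471 J.

-471 J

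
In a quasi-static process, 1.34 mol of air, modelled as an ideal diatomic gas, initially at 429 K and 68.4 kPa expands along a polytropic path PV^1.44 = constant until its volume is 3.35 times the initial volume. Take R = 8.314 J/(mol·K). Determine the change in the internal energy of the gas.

V₁ = nRT₁/P₁ = 1.34×8.314×429/68.4 = 69.9 L.
Polytropic n=1.44: T₂ = T₁(V₁/V₂)^(n−1) = 429×(0.299)^0.44 = 252 K; P₂ = P₁(V₁/V₂)^n = 12.0 kPa.
For an ideal gas ΔU = nCvΔT with Cv = (5/2)R = 20.8 J/(mol·K).
ΔU = 1.34×20.8×(252−429) = -4930 J.

-4930 J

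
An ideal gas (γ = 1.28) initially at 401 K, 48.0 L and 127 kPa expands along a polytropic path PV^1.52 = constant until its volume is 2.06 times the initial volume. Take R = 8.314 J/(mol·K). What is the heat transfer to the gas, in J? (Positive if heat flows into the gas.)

-3150 J

n = P₁V₁/(RT₁) = 127×48.0/(8.314×401) = 1.83 mol.
Polytropic n=1.52: T₂ = T₁(V₁/V₂)^(n−1) = 401×(0.485)^0.52 = 275 K; P₂ = P₁(V₁/V₂)^n = 42.3 kPa.
W = (P₁V₁−P₂V₂)/(n−1) = (127×48.0−42.3×98.9)/0.52 = 3670 J.
ΔU = nCvΔT = 1.83×29.7×(275−401) = -6820 J.
Q = ΔU + W = -3150 J.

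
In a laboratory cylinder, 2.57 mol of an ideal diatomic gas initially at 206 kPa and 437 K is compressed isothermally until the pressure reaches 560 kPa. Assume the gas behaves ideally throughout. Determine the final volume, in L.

16.7 L

V₁ = nRT₁/P₁ = 2.57×8.314×437/206 = 45.3 L.
Isothermal: T stays 437 K; PV = const ⇒ V₂ = 16.7 L, P₂ = 560 kPa.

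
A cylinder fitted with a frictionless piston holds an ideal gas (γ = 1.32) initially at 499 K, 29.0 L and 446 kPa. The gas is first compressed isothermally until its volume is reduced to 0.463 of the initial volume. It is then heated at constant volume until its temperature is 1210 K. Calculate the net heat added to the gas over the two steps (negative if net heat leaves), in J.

n = P₁V₁/(RT₁) = 446×29.0/(8.314×499) = 3.12 mol.
Step 1 — Isothermal: T stays 499 K; PV = const ⇒ V₂ = 13.4 L, P₂ = 963 kPa.
ΔU = 0 (ideal gas, T constant).
W = nRT ln(V₂/V₁) = 3.12×8.314×499×ln(0.463) = -9960 J.
Q = ΔU + W = -9960 J.
State after step 1: P = 963 kPa, V = 13.4 L, T = 499 K.
Step 2 — Isochoric: V stays 13.4 L; P/T = const ⇒ T₂ = 1210 K, P₂ = 2340 kPa.
W = 0 (no volume change).
ΔU = nCvΔT = 3.12×26.0×(1210−499) = 57600 J.
Q = ΔU = 57600 J.
Net over both steps: W = -9960 J, Q = 47600 J, ΔU = 57600 J.

47600 J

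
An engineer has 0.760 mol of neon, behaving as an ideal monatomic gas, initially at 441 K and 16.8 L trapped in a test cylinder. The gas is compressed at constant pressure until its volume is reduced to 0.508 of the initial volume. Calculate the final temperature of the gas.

P₁ = nRT₁/V₁ = 0.760×8.314×441/16.8 = 166 kPa.
Isobaric: P stays 166 kPa; V/T = const ⇒ T₂ = 224 K, V₂ = 8.53 L.

224 K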